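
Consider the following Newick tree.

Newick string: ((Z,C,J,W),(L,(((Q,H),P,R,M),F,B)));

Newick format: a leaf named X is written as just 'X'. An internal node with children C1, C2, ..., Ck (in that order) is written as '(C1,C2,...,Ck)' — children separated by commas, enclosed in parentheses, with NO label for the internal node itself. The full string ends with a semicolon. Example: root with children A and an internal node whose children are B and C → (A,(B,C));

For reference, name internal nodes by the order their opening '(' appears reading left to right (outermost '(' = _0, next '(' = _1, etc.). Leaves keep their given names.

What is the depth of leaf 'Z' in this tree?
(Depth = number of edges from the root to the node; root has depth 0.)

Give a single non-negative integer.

Answer: 2

Derivation:
Newick: ((Z,C,J,W),(L,(((Q,H),P,R,M),F,B)));
Naming internals by '(' encounter order: outermost '(' = _0, next = _1, ...
Query node: Z
Path from root: _0 -> _1 -> Z
Depth of Z: 2 (number of edges from root)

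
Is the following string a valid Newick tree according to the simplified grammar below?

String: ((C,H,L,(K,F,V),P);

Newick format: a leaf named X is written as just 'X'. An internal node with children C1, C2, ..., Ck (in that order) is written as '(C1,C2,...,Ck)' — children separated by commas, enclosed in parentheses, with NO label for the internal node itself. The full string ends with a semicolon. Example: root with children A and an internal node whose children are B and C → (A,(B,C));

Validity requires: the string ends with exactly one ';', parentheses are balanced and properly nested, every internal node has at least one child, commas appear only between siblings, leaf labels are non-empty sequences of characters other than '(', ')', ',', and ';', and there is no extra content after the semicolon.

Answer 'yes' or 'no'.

Input: ((C,H,L,(K,F,V),P);
Paren balance: 3 '(' vs 2 ')' MISMATCH
Ends with single ';': True
Full parse: FAILS (expected , or ) at pos 18)
Valid: False

Answer: no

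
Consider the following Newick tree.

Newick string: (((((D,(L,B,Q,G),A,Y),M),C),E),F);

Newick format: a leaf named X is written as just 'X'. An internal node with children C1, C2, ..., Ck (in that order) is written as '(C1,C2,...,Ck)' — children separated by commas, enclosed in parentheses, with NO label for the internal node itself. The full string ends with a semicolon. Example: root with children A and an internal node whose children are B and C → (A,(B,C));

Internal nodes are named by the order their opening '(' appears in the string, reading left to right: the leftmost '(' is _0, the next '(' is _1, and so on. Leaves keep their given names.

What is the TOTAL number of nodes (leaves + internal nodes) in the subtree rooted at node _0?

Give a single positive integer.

Newick: (((((D,(L,B,Q,G),A,Y),M),C),E),F);
Locate _0: it is the '(' at position 0 (the 1st '(' reading left to right).
Query: subtree rooted at _0
_0: subtree_size = 1 + 16
  _1: subtree_size = 1 + 14
    _2: subtree_size = 1 + 12
      _3: subtree_size = 1 + 10
        _4: subtree_size = 1 + 8
          D: subtree_size = 1 + 0
          _5: subtree_size = 1 + 4
            L: subtree_size = 1 + 0
            B: subtree_size = 1 + 0
            Q: subtree_size = 1 + 0
            G: subtree_size = 1 + 0
          A: subtree_size = 1 + 0
          Y: subtree_size = 1 + 0
        M: subtree_size = 1 + 0
      C: subtree_size = 1 + 0
    E: subtree_size = 1 + 0
  F: subtree_size = 1 + 0
Total subtree size of _0: 17

Answer: 17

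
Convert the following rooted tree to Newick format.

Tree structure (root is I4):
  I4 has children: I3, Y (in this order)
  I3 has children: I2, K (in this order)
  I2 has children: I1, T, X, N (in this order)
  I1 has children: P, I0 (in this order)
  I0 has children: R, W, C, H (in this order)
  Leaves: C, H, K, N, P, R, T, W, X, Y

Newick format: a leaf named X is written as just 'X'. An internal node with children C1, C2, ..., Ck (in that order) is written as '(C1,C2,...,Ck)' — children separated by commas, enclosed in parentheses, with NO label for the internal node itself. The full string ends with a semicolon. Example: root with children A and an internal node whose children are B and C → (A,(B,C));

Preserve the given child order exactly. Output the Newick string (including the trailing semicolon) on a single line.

Answer: ((((P,(R,W,C,H)),T,X,N),K),Y);

Derivation:
internal I4 with children ['I3', 'Y']
  internal I3 with children ['I2', 'K']
    internal I2 with children ['I1', 'T', 'X', 'N']
      internal I1 with children ['P', 'I0']
        leaf 'P' → 'P'
        internal I0 with children ['R', 'W', 'C', 'H']
          leaf 'R' → 'R'
          leaf 'W' → 'W'
          leaf 'C' → 'C'
          leaf 'H' → 'H'
        → '(R,W,C,H)'
      → '(P,(R,W,C,H))'
      leaf 'T' → 'T'
      leaf 'X' → 'X'
      leaf 'N' → 'N'
    → '((P,(R,W,C,H)),T,X,N)'
    leaf 'K' → 'K'
  → '(((P,(R,W,C,H)),T,X,N),K)'
  leaf 'Y' → 'Y'
→ '((((P,(R,W,C,H)),T,X,N),K),Y)'
Final: ((((P,(R,W,C,H)),T,X,N),K),Y);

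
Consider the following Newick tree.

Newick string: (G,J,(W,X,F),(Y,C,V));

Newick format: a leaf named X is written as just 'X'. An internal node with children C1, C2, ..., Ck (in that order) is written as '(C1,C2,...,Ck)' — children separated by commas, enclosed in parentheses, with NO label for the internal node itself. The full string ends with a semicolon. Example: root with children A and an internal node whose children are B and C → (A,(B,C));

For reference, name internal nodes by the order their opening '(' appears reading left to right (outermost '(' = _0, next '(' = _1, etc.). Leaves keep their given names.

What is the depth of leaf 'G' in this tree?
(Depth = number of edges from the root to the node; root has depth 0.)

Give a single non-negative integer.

Newick: (G,J,(W,X,F),(Y,C,V));
Naming internals by '(' encounter order: outermost '(' = _0, next = _1, ...
Query node: G
Path from root: _0 -> G
Depth of G: 1 (number of edges from root)

Answer: 1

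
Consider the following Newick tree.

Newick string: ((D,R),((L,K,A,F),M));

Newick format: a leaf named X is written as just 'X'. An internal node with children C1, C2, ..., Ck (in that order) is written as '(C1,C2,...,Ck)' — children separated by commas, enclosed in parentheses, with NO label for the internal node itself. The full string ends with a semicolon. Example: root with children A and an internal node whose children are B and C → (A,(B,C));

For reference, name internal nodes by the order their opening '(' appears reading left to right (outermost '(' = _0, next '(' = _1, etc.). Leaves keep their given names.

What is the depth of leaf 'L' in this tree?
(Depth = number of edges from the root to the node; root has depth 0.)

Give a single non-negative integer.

Answer: 3

Derivation:
Newick: ((D,R),((L,K,A,F),M));
Naming internals by '(' encounter order: outermost '(' = _0, next = _1, ...
Query node: L
Path from root: _0 -> _2 -> _3 -> L
Depth of L: 3 (number of edges from root)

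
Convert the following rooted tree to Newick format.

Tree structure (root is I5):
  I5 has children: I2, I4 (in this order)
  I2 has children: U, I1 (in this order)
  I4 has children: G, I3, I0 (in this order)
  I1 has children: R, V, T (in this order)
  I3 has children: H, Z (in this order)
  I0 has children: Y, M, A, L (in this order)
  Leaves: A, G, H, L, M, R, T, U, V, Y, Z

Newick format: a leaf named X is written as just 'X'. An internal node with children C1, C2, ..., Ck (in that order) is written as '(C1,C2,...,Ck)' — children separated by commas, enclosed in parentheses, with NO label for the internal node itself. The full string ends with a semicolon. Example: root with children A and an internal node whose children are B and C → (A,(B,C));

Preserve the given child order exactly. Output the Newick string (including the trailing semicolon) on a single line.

internal I5 with children ['I2', 'I4']
  internal I2 with children ['U', 'I1']
    leaf 'U' → 'U'
    internal I1 with children ['R', 'V', 'T']
      leaf 'R' → 'R'
      leaf 'V' → 'V'
      leaf 'T' → 'T'
    → '(R,V,T)'
  → '(U,(R,V,T))'
  internal I4 with children ['G', 'I3', 'I0']
    leaf 'G' → 'G'
    internal I3 with children ['H', 'Z']
      leaf 'H' → 'H'
      leaf 'Z' → 'Z'
    → '(H,Z)'
    internal I0 with children ['Y', 'M', 'A', 'L']
      leaf 'Y' → 'Y'
      leaf 'M' → 'M'
      leaf 'A' → 'A'
      leaf 'L' → 'L'
    → '(Y,M,A,L)'
  → '(G,(H,Z),(Y,M,A,L))'
→ '((U,(R,V,T)),(G,(H,Z),(Y,M,A,L)))'
Final: ((U,(R,V,T)),(G,(H,Z),(Y,M,A,L)));

Answer: ((U,(R,V,T)),(G,(H,Z),(Y,M,A,L)));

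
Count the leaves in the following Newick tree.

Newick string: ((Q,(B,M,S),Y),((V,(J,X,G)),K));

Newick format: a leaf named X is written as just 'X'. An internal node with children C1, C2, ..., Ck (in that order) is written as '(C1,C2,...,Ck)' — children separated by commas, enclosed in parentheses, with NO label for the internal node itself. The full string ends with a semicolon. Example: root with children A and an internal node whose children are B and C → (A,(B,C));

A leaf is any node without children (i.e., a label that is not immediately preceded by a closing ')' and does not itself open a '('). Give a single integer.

Answer: 10

Derivation:
Newick: ((Q,(B,M,S),Y),((V,(J,X,G)),K));
Scan left-to-right; a leaf is any maximal label run not followed by '(':
  pos 2: leaf 'Q' → count = 1
  pos 5: leaf 'B' → count = 2
  pos 7: leaf 'M' → count = 3
  pos 9: leaf 'S' → count = 4
  pos 12: leaf 'Y' → count = 5
  pos 17: leaf 'V' → count = 6
  pos 20: leaf 'J' → count = 7
  pos 22: leaf 'X' → count = 8
  pos 24: leaf 'G' → count = 9
  pos 28: leaf 'K' → count = 10
Total leaves: 10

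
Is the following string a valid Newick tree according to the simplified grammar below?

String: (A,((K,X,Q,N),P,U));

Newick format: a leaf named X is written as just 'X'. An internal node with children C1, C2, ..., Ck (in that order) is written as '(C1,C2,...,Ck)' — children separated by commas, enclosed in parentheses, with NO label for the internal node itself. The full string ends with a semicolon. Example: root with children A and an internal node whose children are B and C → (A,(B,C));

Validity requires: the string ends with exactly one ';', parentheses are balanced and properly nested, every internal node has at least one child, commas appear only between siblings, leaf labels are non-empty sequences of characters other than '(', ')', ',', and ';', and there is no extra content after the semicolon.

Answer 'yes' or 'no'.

Input: (A,((K,X,Q,N),P,U));
Paren balance: 3 '(' vs 3 ')' OK
Ends with single ';': True
Full parse: OK
Valid: True

Answer: yes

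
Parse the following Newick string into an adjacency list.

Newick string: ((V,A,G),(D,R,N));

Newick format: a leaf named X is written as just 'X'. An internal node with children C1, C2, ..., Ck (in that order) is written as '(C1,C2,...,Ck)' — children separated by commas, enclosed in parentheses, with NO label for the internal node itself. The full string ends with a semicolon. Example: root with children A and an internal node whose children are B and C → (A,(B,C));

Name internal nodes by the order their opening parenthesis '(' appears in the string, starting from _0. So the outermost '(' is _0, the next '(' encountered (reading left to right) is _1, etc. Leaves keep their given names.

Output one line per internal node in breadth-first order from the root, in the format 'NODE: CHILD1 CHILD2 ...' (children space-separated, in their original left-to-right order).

Input: ((V,A,G),(D,R,N));
Scanning left-to-right, naming '(' by encounter order:
  pos 0: '(' -> open internal node _0 (depth 1)
  pos 1: '(' -> open internal node _1 (depth 2)
  pos 7: ')' -> close internal node _1 (now at depth 1)
  pos 9: '(' -> open internal node _2 (depth 2)
  pos 15: ')' -> close internal node _2 (now at depth 1)
  pos 16: ')' -> close internal node _0 (now at depth 0)
Total internal nodes: 3
BFS adjacency from root:
  _0: _1 _2
  _1: V A G
  _2: D R N

Answer: _0: _1 _2
_1: V A G
_2: D R N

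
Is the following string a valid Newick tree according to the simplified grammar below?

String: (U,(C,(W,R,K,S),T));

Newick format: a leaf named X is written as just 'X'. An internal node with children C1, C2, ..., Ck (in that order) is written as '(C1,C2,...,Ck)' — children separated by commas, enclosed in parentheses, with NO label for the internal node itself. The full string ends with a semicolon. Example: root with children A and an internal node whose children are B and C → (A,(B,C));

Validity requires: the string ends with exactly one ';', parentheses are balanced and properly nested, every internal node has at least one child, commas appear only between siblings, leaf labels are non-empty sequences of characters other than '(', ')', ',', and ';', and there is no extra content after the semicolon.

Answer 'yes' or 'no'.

Input: (U,(C,(W,R,K,S),T));
Paren balance: 3 '(' vs 3 ')' OK
Ends with single ';': True
Full parse: OK
Valid: True

Answer: yes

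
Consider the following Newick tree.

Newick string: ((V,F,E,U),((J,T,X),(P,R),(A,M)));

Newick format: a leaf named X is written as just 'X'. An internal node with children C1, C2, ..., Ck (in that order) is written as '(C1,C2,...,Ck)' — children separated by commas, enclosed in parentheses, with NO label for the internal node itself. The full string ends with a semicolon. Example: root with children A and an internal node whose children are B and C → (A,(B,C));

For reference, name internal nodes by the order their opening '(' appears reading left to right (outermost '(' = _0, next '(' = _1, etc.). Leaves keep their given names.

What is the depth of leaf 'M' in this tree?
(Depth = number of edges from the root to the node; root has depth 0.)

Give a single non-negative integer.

Answer: 3

Derivation:
Newick: ((V,F,E,U),((J,T,X),(P,R),(A,M)));
Naming internals by '(' encounter order: outermost '(' = _0, next = _1, ...
Query node: M
Path from root: _0 -> _2 -> _5 -> M
Depth of M: 3 (number of edges from root)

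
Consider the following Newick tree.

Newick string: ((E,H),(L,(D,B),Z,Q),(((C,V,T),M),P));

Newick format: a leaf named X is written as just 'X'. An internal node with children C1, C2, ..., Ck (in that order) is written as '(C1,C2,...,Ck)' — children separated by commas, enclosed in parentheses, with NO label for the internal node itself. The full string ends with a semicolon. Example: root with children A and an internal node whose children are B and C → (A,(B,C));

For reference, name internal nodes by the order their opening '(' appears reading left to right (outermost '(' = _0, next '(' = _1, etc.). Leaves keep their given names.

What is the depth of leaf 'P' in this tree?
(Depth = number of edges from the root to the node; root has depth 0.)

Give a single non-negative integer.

Newick: ((E,H),(L,(D,B),Z,Q),(((C,V,T),M),P));
Naming internals by '(' encounter order: outermost '(' = _0, next = _1, ...
Query node: P
Path from root: _0 -> _4 -> P
Depth of P: 2 (number of edges from root)

Answer: 2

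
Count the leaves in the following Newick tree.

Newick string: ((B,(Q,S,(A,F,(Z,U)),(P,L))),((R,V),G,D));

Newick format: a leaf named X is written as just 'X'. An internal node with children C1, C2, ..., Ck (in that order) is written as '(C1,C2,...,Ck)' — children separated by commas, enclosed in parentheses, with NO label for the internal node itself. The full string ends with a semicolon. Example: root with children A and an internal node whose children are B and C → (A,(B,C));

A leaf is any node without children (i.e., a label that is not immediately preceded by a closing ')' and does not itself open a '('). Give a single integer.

Answer: 13

Derivation:
Newick: ((B,(Q,S,(A,F,(Z,U)),(P,L))),((R,V),G,D));
Scan left-to-right; a leaf is any maximal label run not followed by '(':
  pos 2: leaf 'B' → count = 1
  pos 5: leaf 'Q' → count = 2
  pos 7: leaf 'S' → count = 3
  pos 10: leaf 'A' → count = 4
  pos 12: leaf 'F' → count = 5
  pos 15: leaf 'Z' → count = 6
  pos 17: leaf 'U' → count = 7
  pos 22: leaf 'P' → count = 8
  pos 24: leaf 'L' → count = 9
  pos 31: leaf 'R' → count = 10
  pos 33: leaf 'V' → count = 11
  pos 36: leaf 'G' → count = 12
  pos 38: leaf 'D' → count = 13
Total leaves: 13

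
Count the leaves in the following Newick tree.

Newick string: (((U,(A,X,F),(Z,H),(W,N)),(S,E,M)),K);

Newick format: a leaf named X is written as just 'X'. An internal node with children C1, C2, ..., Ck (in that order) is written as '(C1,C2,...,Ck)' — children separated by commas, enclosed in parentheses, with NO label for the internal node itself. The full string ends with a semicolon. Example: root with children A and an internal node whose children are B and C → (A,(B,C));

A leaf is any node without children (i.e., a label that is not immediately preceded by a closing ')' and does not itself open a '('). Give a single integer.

Newick: (((U,(A,X,F),(Z,H),(W,N)),(S,E,M)),K);
Scan left-to-right; a leaf is any maximal label run not followed by '(':
  pos 3: leaf 'U' → count = 1
  pos 6: leaf 'A' → count = 2
  pos 8: leaf 'X' → count = 3
  pos 10: leaf 'F' → count = 4
  pos 14: leaf 'Z' → count = 5
  pos 16: leaf 'H' → count = 6
  pos 20: leaf 'W' → count = 7
  pos 22: leaf 'N' → count = 8
  pos 27: leaf 'S' → count = 9
  pos 29: leaf 'E' → count = 10
  pos 31: leaf 'M' → count = 11
  pos 35: leaf 'K' → count = 12
Total leaves: 12

Answer: 12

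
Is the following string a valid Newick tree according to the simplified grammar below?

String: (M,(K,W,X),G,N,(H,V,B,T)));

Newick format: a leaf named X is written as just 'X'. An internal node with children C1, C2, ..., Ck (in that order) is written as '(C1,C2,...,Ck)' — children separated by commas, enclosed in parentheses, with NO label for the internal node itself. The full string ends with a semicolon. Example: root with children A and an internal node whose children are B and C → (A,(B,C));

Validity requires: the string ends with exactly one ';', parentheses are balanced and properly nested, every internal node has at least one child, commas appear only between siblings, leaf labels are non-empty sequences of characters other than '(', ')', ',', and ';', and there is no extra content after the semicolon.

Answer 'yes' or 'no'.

Input: (M,(K,W,X),G,N,(H,V,B,T)));
Paren balance: 3 '(' vs 4 ')' MISMATCH
Ends with single ';': True
Full parse: FAILS (extra content after tree at pos 25)
Valid: False

Answer: no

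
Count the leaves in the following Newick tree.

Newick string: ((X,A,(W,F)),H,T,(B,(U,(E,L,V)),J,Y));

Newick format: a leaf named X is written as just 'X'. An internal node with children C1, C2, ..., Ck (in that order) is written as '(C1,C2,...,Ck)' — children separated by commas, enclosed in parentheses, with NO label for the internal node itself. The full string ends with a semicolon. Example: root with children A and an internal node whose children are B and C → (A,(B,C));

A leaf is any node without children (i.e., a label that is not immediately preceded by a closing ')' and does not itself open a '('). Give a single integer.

Newick: ((X,A,(W,F)),H,T,(B,(U,(E,L,V)),J,Y));
Scan left-to-right; a leaf is any maximal label run not followed by '(':
  pos 2: leaf 'X' → count = 1
  pos 4: leaf 'A' → count = 2
  pos 7: leaf 'W' → count = 3
  pos 9: leaf 'F' → count = 4
  pos 13: leaf 'H' → count = 5
  pos 15: leaf 'T' → count = 6
  pos 18: leaf 'B' → count = 7
  pos 21: leaf 'U' → count = 8
  pos 24: leaf 'E' → count = 9
  pos 26: leaf 'L' → count = 10
  pos 28: leaf 'V' → count = 11
  pos 32: leaf 'J' → count = 12
  pos 34: leaf 'Y' → count = 13
Total leaves: 13

Answer: 13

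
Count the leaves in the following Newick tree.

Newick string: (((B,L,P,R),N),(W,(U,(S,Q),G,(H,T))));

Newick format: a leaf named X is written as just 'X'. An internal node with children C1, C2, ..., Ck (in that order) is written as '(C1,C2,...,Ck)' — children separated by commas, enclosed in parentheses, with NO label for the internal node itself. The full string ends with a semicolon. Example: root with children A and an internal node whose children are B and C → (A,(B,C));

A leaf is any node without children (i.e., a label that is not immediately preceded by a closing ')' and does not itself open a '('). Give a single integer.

Newick: (((B,L,P,R),N),(W,(U,(S,Q),G,(H,T))));
Scan left-to-right; a leaf is any maximal label run not followed by '(':
  pos 3: leaf 'B' → count = 1
  pos 5: leaf 'L' → count = 2
  pos 7: leaf 'P' → count = 3
  pos 9: leaf 'R' → count = 4
  pos 12: leaf 'N' → count = 5
  pos 16: leaf 'W' → count = 6
  pos 19: leaf 'U' → count = 7
  pos 22: leaf 'S' → count = 8
  pos 24: leaf 'Q' → count = 9
  pos 27: leaf 'G' → count = 10
  pos 30: leaf 'H' → count = 11
  pos 32: leaf 'T' → count = 12
Total leaves: 12

Answer: 12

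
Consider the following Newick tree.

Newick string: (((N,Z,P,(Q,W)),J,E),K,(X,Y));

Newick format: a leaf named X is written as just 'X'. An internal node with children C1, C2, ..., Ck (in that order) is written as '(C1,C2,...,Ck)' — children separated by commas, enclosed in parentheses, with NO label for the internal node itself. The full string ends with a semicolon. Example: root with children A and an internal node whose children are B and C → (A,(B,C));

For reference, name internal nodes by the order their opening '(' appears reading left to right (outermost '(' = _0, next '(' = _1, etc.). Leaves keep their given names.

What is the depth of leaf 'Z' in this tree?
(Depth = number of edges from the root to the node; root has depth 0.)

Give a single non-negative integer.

Answer: 3

Derivation:
Newick: (((N,Z,P,(Q,W)),J,E),K,(X,Y));
Naming internals by '(' encounter order: outermost '(' = _0, next = _1, ...
Query node: Z
Path from root: _0 -> _1 -> _2 -> Z
Depth of Z: 3 (number of edges from root)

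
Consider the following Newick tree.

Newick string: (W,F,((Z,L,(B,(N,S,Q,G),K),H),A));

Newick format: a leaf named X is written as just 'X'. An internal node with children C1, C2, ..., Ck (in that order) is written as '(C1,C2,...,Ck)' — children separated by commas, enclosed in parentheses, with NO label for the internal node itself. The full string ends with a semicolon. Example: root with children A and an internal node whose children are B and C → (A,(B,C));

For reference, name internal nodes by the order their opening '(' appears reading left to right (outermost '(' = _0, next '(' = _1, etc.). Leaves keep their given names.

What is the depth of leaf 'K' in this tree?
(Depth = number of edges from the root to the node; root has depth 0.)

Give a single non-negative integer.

Newick: (W,F,((Z,L,(B,(N,S,Q,G),K),H),A));
Naming internals by '(' encounter order: outermost '(' = _0, next = _1, ...
Query node: K
Path from root: _0 -> _1 -> _2 -> _3 -> K
Depth of K: 4 (number of edges from root)

Answer: 4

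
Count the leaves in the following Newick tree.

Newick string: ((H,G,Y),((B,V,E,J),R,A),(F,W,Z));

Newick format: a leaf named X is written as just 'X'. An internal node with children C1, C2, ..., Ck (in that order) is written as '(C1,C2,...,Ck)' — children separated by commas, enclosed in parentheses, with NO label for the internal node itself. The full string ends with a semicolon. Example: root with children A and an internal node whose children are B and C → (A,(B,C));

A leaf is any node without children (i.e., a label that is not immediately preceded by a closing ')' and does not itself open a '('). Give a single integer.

Newick: ((H,G,Y),((B,V,E,J),R,A),(F,W,Z));
Scan left-to-right; a leaf is any maximal label run not followed by '(':
  pos 2: leaf 'H' → count = 1
  pos 4: leaf 'G' → count = 2
  pos 6: leaf 'Y' → count = 3
  pos 11: leaf 'B' → count = 4
  pos 13: leaf 'V' → count = 5
  pos 15: leaf 'E' → count = 6
  pos 17: leaf 'J' → count = 7
  pos 20: leaf 'R' → count = 8
  pos 22: leaf 'A' → count = 9
  pos 26: leaf 'F' → count = 10
  pos 28: leaf 'W' → count = 11
  pos 30: leaf 'Z' → count = 12
Total leaves: 12

Answer: 12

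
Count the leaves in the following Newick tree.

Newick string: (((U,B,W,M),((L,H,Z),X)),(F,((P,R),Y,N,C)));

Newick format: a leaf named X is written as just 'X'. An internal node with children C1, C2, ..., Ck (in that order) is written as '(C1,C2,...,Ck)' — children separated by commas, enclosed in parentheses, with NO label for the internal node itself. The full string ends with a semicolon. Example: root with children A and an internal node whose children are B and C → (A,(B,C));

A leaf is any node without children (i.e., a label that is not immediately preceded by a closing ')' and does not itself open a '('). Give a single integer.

Newick: (((U,B,W,M),((L,H,Z),X)),(F,((P,R),Y,N,C)));
Scan left-to-right; a leaf is any maximal label run not followed by '(':
  pos 3: leaf 'U' → count = 1
  pos 5: leaf 'B' → count = 2
  pos 7: leaf 'W' → count = 3
  pos 9: leaf 'M' → count = 4
  pos 14: leaf 'L' → count = 5
  pos 16: leaf 'H' → count = 6
  pos 18: leaf 'Z' → count = 7
  pos 21: leaf 'X' → count = 8
  pos 26: leaf 'F' → count = 9
  pos 30: leaf 'P' → count = 10
  pos 32: leaf 'R' → count = 11
  pos 35: leaf 'Y' → count = 12
  pos 37: leaf 'N' → count = 13
  pos 39: leaf 'C' → count = 14
Total leaves: 14

Answer: 14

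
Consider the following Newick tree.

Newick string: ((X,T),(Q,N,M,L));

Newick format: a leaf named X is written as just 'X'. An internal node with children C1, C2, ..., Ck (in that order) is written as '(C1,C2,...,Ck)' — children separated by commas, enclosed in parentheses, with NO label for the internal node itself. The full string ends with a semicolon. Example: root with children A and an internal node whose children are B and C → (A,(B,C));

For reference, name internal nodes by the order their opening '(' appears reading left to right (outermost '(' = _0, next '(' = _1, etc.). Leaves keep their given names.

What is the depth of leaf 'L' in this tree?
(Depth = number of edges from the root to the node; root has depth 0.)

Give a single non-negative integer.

Newick: ((X,T),(Q,N,M,L));
Naming internals by '(' encounter order: outermost '(' = _0, next = _1, ...
Query node: L
Path from root: _0 -> _2 -> L
Depth of L: 2 (number of edges from root)

Answer: 2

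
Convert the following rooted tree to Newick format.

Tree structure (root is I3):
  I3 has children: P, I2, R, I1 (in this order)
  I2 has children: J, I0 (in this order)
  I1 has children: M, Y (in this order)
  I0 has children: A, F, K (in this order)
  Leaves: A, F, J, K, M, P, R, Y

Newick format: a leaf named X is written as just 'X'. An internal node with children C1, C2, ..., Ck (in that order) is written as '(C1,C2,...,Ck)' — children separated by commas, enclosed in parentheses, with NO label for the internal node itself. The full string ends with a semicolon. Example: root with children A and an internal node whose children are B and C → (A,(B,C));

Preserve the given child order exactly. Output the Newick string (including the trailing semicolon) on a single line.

internal I3 with children ['P', 'I2', 'R', 'I1']
  leaf 'P' → 'P'
  internal I2 with children ['J', 'I0']
    leaf 'J' → 'J'
    internal I0 with children ['A', 'F', 'K']
      leaf 'A' → 'A'
      leaf 'F' → 'F'
      leaf 'K' → 'K'
    → '(A,F,K)'
  → '(J,(A,F,K))'
  leaf 'R' → 'R'
  internal I1 with children ['M', 'Y']
    leaf 'M' → 'M'
    leaf 'Y' → 'Y'
  → '(M,Y)'
→ '(P,(J,(A,F,K)),R,(M,Y))'
Final: (P,(J,(A,F,K)),R,(M,Y));

Answer: (P,(J,(A,F,K)),R,(M,Y));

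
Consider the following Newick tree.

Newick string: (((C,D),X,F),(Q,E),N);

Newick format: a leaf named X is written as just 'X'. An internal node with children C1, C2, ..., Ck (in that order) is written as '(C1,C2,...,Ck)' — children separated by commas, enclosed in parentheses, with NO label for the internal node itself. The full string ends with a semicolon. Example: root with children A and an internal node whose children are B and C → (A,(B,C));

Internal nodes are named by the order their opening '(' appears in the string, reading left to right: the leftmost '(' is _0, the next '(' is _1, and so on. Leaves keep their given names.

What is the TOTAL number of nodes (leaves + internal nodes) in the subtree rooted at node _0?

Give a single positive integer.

Answer: 11

Derivation:
Newick: (((C,D),X,F),(Q,E),N);
Locate _0: it is the '(' at position 0 (the 1st '(' reading left to right).
Query: subtree rooted at _0
_0: subtree_size = 1 + 10
  _1: subtree_size = 1 + 5
    _2: subtree_size = 1 + 2
      C: subtree_size = 1 + 0
      D: subtree_size = 1 + 0
    X: subtree_size = 1 + 0
    F: subtree_size = 1 + 0
  _3: subtree_size = 1 + 2
    Q: subtree_size = 1 + 0
    E: subtree_size = 1 + 0
  N: subtree_size = 1 + 0
Total subtree size of _0: 11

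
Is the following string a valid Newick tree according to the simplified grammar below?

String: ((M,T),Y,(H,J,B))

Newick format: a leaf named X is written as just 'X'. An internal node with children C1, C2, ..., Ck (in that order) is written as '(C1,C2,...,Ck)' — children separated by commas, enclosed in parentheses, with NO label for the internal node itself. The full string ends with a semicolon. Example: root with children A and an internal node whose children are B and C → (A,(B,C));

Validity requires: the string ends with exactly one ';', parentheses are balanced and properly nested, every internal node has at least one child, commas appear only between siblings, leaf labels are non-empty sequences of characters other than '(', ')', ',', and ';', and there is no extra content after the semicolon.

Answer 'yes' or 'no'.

Answer: no

Derivation:
Input: ((M,T),Y,(H,J,B))
Paren balance: 3 '(' vs 3 ')' OK
Ends with single ';': False
Full parse: FAILS (must end with ;)
Valid: False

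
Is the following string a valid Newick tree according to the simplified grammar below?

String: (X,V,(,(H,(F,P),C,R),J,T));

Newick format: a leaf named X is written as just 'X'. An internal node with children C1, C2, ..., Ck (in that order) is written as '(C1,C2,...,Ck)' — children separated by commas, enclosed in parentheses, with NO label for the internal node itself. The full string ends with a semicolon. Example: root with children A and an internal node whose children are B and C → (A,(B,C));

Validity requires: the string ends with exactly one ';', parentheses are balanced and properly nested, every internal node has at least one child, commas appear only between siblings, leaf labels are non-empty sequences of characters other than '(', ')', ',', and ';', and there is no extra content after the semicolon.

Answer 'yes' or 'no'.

Input: (X,V,(,(H,(F,P),C,R),J,T));
Paren balance: 4 '(' vs 4 ')' OK
Ends with single ';': True
Full parse: FAILS (empty leaf label at pos 6)
Valid: False

Answer: no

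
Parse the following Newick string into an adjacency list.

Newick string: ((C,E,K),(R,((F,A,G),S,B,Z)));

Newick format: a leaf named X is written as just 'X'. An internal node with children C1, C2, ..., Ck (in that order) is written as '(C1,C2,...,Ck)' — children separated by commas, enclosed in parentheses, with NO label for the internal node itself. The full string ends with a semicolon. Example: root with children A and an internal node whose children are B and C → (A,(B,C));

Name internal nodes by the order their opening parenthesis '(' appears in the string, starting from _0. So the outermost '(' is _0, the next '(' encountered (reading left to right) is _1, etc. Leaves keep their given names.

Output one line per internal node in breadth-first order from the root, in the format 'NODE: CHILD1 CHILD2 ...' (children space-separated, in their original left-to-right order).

Answer: _0: _1 _2
_1: C E K
_2: R _3
_3: _4 S B Z
_4: F A G

Derivation:
Input: ((C,E,K),(R,((F,A,G),S,B,Z)));
Scanning left-to-right, naming '(' by encounter order:
  pos 0: '(' -> open internal node _0 (depth 1)
  pos 1: '(' -> open internal node _1 (depth 2)
  pos 7: ')' -> close internal node _1 (now at depth 1)
  pos 9: '(' -> open internal node _2 (depth 2)
  pos 12: '(' -> open internal node _3 (depth 3)
  pos 13: '(' -> open internal node _4 (depth 4)
  pos 19: ')' -> close internal node _4 (now at depth 3)
  pos 26: ')' -> close internal node _3 (now at depth 2)
  pos 27: ')' -> close internal node _2 (now at depth 1)
  pos 28: ')' -> close internal node _0 (now at depth 0)
Total internal nodes: 5
BFS adjacency from root:
  _0: _1 _2
  _1: C E K
  _2: R _3
  _3: _4 S B Z
  _4: F A G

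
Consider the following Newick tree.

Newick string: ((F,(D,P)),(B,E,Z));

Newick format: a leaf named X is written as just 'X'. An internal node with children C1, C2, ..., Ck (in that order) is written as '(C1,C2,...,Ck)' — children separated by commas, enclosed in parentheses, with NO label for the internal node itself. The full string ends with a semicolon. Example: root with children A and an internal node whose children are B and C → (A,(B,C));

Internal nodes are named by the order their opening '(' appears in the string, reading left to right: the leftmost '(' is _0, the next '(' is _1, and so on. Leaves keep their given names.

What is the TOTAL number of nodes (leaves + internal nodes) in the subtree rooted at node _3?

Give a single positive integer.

Newick: ((F,(D,P)),(B,E,Z));
Locate _3: it is the '(' at position 11 (the 4th '(' reading left to right).
Query: subtree rooted at _3
_3: subtree_size = 1 + 3
  B: subtree_size = 1 + 0
  E: subtree_size = 1 + 0
  Z: subtree_size = 1 + 0
Total subtree size of _3: 4

Answer: 4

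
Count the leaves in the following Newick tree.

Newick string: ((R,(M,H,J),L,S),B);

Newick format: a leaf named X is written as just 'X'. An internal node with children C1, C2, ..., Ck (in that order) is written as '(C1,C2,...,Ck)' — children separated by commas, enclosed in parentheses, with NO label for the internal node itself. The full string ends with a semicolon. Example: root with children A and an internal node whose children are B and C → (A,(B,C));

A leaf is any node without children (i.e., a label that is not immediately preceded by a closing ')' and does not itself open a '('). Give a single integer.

Answer: 7

Derivation:
Newick: ((R,(M,H,J),L,S),B);
Scan left-to-right; a leaf is any maximal label run not followed by '(':
  pos 2: leaf 'R' → count = 1
  pos 5: leaf 'M' → count = 2
  pos 7: leaf 'H' → count = 3
  pos 9: leaf 'J' → count = 4
  pos 12: leaf 'L' → count = 5
  pos 14: leaf 'S' → count = 6
  pos 17: leaf 'B' → count = 7
Total leaves: 7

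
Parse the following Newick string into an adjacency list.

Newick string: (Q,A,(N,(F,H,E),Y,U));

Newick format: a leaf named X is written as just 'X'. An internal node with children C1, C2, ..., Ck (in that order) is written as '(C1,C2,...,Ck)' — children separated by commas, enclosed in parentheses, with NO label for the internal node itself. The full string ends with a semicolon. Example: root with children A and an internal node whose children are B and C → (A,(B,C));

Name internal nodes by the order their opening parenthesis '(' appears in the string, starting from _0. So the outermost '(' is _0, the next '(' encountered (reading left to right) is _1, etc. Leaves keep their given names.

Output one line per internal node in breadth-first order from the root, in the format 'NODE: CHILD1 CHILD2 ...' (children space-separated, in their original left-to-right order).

Input: (Q,A,(N,(F,H,E),Y,U));
Scanning left-to-right, naming '(' by encounter order:
  pos 0: '(' -> open internal node _0 (depth 1)
  pos 5: '(' -> open internal node _1 (depth 2)
  pos 8: '(' -> open internal node _2 (depth 3)
  pos 14: ')' -> close internal node _2 (now at depth 2)
  pos 19: ')' -> close internal node _1 (now at depth 1)
  pos 20: ')' -> close internal node _0 (now at depth 0)
Total internal nodes: 3
BFS adjacency from root:
  _0: Q A _1
  _1: N _2 Y U
  _2: F H E

Answer: _0: Q A _1
_1: N _2 Y U
_2: F H E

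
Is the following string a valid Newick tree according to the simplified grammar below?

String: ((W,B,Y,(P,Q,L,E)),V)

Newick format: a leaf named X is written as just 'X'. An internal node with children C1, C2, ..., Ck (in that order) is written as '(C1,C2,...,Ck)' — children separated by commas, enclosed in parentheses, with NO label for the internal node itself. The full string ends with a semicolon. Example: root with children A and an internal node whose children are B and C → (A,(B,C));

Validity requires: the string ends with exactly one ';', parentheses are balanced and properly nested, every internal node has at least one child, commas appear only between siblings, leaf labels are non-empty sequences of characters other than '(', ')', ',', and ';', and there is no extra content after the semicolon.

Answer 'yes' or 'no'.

Input: ((W,B,Y,(P,Q,L,E)),V)
Paren balance: 3 '(' vs 3 ')' OK
Ends with single ';': False
Full parse: FAILS (must end with ;)
Valid: False

Answer: no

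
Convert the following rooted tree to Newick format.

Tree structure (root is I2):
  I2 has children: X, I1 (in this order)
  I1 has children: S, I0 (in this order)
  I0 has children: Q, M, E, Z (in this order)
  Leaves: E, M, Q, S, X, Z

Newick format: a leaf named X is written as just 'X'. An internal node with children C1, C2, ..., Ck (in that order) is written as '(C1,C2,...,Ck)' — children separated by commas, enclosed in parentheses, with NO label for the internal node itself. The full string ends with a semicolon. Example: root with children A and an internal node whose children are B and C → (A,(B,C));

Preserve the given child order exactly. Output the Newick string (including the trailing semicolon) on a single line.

Answer: (X,(S,(Q,M,E,Z)));

Derivation:
internal I2 with children ['X', 'I1']
  leaf 'X' → 'X'
  internal I1 with children ['S', 'I0']
    leaf 'S' → 'S'
    internal I0 with children ['Q', 'M', 'E', 'Z']
      leaf 'Q' → 'Q'
      leaf 'M' → 'M'
      leaf 'E' → 'E'
      leaf 'Z' → 'Z'
    → '(Q,M,E,Z)'
  → '(S,(Q,M,E,Z))'
→ '(X,(S,(Q,M,E,Z)))'
Final: (X,(S,(Q,M,E,Z)));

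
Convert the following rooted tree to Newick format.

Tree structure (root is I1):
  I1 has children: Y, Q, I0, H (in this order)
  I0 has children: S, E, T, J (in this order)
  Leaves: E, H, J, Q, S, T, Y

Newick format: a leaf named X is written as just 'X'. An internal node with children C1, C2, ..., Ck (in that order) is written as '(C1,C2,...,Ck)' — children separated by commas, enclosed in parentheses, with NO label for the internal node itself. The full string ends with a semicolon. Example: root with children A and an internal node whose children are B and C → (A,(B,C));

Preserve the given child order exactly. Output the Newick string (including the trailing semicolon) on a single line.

Answer: (Y,Q,(S,E,T,J),H);

Derivation:
internal I1 with children ['Y', 'Q', 'I0', 'H']
  leaf 'Y' → 'Y'
  leaf 'Q' → 'Q'
  internal I0 with children ['S', 'E', 'T', 'J']
    leaf 'S' → 'S'
    leaf 'E' → 'E'
    leaf 'T' → 'T'
    leaf 'J' → 'J'
  → '(S,E,T,J)'
  leaf 'H' → 'H'
→ '(Y,Q,(S,E,T,J),H)'
Final: (Y,Q,(S,E,T,J),H);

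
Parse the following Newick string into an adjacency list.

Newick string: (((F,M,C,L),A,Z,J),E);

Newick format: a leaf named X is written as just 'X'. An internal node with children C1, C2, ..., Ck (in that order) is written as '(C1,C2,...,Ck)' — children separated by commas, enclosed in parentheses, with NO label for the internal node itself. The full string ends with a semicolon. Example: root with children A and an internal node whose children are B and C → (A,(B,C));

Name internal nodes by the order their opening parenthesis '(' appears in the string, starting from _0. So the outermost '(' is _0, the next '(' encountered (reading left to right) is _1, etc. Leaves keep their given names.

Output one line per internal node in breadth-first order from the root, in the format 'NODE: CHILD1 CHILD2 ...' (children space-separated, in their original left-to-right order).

Answer: _0: _1 E
_1: _2 A Z J
_2: F M C L

Derivation:
Input: (((F,M,C,L),A,Z,J),E);
Scanning left-to-right, naming '(' by encounter order:
  pos 0: '(' -> open internal node _0 (depth 1)
  pos 1: '(' -> open internal node _1 (depth 2)
  pos 2: '(' -> open internal node _2 (depth 3)
  pos 10: ')' -> close internal node _2 (now at depth 2)
  pos 17: ')' -> close internal node _1 (now at depth 1)
  pos 20: ')' -> close internal node _0 (now at depth 0)
Total internal nodes: 3
BFS adjacency from root:
  _0: _1 E
  _1: _2 A Z J
  _2: F M C L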